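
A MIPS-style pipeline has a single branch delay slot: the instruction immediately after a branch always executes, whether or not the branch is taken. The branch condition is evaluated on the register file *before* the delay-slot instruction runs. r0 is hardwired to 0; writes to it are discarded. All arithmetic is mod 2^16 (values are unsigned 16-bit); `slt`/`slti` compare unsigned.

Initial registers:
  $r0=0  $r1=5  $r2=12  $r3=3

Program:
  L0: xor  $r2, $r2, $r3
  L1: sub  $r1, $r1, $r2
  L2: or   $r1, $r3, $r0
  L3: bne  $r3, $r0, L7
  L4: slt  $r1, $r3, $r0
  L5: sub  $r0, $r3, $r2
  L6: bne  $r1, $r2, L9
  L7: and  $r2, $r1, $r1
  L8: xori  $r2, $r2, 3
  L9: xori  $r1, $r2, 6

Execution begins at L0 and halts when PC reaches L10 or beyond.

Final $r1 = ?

#0 xor  $r2, $r2, $r3 ; 0/5/15/3
#1 sub  $r1, $r1, $r2 ; 0/65526/15/3
#2 or   $r1, $r3, $r0 ; 0/3/15/3
#3 bne  $r3, $r0, L7 ; 0/3/15/3 ; →target
#4 slt  $r1, $r3, $r0 ; 0/0/15/3
#7 and  $r2, $r1, $r1 ; 0/0/0/3
#8 xori  $r2, $r2, 3 ; 0/0/3/3
#9 xori  $r1, $r2, 6 ; 0/5/3/3

5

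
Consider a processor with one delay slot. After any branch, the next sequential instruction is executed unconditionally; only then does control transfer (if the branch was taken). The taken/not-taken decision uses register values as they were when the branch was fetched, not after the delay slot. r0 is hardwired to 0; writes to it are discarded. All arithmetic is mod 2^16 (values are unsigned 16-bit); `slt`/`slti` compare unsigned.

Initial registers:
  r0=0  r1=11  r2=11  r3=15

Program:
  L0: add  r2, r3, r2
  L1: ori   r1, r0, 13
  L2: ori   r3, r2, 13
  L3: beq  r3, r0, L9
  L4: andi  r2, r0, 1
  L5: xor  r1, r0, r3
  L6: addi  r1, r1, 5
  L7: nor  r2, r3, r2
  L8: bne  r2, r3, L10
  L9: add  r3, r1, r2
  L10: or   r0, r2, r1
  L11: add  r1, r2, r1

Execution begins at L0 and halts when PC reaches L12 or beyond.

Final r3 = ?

4

  step pc=0: add  r2, r3, r2  regs=(0,11,26,15)
  step pc=1: ori   r1, r0, 13  regs=(0,13,26,15)
  step pc=2: ori   r3, r2, 13  regs=(0,13,26,31)
  step pc=3: beq  r3, r0, L9  cond=F  regs=(0,13,26,31)
  step pc=4: andi  r2, r0, 1  regs=(0,13,0,31)
  step pc=5: xor  r1, r0, r3  regs=(0,31,0,31)
  step pc=6: addi  r1, r1, 5  regs=(0,36,0,31)
  step pc=7: nor  r2, r3, r2  regs=(0,36,65504,31)
  step pc=8: bne  r2, r3, L10  cond=T  regs=(0,36,65504,31)
  step pc=9: add  r3, r1, r2  regs=(0,36,65504,4)
  step pc=10: or   r0, r2, r1  regs=(0,36,65504,4)
  step pc=11: add  r1, r2, r1  regs=(0,4,65504,4)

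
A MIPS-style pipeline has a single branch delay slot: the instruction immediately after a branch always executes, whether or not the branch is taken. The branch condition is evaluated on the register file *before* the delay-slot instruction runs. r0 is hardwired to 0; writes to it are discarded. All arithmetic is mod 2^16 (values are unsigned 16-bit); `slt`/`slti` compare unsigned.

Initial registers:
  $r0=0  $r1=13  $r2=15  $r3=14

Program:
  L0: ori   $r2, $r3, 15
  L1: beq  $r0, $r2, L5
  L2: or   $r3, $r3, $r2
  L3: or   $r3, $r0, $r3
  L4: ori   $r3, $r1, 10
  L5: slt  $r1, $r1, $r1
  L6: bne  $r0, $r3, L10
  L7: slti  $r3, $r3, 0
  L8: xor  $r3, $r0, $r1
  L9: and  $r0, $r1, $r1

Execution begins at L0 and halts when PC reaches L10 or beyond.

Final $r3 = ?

0

#0 ori   $r2, $r3, 15 ; 0/13/15/14
#1 beq  $r0, $r2, L5 ; 0/13/15/14 ; →fallthru
#2 or   $r3, $r3, $r2 ; 0/13/15/15
#3 or   $r3, $r0, $r3 ; 0/13/15/15
#4 ori   $r3, $r1, 10 ; 0/13/15/15
#5 slt  $r1, $r1, $r1 ; 0/0/15/15
#6 bne  $r0, $r3, L10 ; 0/0/15/15 ; →target
#7 slti  $r3, $r3, 0 ; 0/0/15/0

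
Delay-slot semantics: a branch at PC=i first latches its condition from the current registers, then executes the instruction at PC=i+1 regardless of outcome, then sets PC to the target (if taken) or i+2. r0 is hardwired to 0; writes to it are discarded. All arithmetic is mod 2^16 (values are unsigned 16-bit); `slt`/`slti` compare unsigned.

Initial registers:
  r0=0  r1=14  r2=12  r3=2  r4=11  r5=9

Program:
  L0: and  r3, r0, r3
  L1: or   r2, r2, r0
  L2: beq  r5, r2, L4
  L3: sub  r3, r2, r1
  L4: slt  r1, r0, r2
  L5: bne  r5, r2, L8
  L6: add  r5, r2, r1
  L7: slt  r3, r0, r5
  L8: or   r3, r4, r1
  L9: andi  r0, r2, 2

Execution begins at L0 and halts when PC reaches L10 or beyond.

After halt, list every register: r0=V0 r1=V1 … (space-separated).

  step pc=0: and  r3, r0, r3  regs=(0,14,12,0,11,9)
  step pc=1: or   r2, r2, r0  regs=(0,14,12,0,11,9)
  step pc=2: beq  r5, r2, L4  cond=F  regs=(0,14,12,0,11,9)
  step pc=3: sub  r3, r2, r1  regs=(0,14,12,65534,11,9)
  step pc=4: slt  r1, r0, r2  regs=(0,1,12,65534,11,9)
  step pc=5: bne  r5, r2, L8  cond=T  regs=(0,1,12,65534,11,9)
  step pc=6: add  r5, r2, r1  regs=(0,1,12,65534,11,13)
  step pc=8: or   r3, r4, r1  regs=(0,1,12,11,11,13)
  step pc=9: andi  r0, r2, 2  regs=(0,1,12,11,11,13)

r0=0 r1=1 r2=12 r3=11 r4=11 r5=13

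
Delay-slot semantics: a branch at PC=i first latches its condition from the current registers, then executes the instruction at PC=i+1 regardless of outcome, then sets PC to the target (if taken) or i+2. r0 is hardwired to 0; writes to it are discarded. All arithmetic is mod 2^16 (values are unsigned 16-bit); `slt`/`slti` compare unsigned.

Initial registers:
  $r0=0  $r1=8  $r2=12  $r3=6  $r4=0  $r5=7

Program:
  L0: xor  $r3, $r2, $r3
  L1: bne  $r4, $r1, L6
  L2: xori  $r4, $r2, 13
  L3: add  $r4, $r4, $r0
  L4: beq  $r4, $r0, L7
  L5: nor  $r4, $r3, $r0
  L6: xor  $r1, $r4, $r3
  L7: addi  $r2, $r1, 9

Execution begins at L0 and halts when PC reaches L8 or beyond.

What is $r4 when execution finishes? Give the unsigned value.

#0 xor  $r3, $r2, $r3 ; 0/8/12/10/0/7
#1 bne  $r4, $r1, L6 ; 0/8/12/10/0/7 ; →target
#2 xori  $r4, $r2, 13 ; 0/8/12/10/1/7
#6 xor  $r1, $r4, $r3 ; 0/11/12/10/1/7
#7 addi  $r2, $r1, 9 ; 0/11/20/10/1/7

1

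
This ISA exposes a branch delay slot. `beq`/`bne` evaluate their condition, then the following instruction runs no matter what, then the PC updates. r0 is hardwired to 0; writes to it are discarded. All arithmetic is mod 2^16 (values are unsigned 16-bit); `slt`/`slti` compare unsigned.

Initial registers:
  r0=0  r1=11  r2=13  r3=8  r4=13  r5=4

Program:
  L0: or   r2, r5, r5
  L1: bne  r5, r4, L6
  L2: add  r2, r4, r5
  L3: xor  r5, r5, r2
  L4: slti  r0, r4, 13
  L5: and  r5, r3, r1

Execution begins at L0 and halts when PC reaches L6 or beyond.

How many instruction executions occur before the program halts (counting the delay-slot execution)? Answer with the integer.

3

PC=0  or   r2, r5, r5        | r0=0 r1=11 r2=4 r3=8 r4=13 r5=4
PC=1  bne  r5, r4, L6        | r0=0 r1=11 r2=4 r3=8 r4=13 r5=4  [TAKEN]
PC=2  add  r2, r4, r5        | r0=0 r1=11 r2=17 r3=8 r4=13 r5=4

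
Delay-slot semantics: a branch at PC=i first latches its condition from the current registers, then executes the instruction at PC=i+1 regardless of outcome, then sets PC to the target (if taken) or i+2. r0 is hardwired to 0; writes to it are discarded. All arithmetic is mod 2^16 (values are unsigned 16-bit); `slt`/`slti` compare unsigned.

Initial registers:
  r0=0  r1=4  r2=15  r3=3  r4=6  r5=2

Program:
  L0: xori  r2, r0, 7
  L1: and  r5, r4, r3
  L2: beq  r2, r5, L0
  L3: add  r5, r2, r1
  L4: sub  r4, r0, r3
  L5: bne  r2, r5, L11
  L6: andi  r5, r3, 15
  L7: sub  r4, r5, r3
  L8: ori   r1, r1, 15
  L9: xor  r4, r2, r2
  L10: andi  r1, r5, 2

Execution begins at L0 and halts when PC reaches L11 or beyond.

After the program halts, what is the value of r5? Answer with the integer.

3

[0] xori  r2, r0, 7  →  {r0:0, r1:4, r2:7, r3:3, r4:6, r5:2}
[1] and  r5, r4, r3  →  {r0:0, r1:4, r2:7, r3:3, r4:6, r5:2}
[2] beq  r2, r5, L0  →  {r0:0, r1:4, r2:7, r3:3, r4:6, r5:2}  ⟨branch fallthrough⟩
[3] add  r5, r2, r1  →  {r0:0, r1:4, r2:7, r3:3, r4:6, r5:11}
[4] sub  r4, r0, r3  →  {r0:0, r1:4, r2:7, r3:3, r4:65533, r5:11}
[5] bne  r2, r5, L11  →  {r0:0, r1:4, r2:7, r3:3, r4:65533, r5:11}  ⟨branch taken⟩
[6] andi  r5, r3, 15  →  {r0:0, r1:4, r2:7, r3:3, r4:65533, r5:3}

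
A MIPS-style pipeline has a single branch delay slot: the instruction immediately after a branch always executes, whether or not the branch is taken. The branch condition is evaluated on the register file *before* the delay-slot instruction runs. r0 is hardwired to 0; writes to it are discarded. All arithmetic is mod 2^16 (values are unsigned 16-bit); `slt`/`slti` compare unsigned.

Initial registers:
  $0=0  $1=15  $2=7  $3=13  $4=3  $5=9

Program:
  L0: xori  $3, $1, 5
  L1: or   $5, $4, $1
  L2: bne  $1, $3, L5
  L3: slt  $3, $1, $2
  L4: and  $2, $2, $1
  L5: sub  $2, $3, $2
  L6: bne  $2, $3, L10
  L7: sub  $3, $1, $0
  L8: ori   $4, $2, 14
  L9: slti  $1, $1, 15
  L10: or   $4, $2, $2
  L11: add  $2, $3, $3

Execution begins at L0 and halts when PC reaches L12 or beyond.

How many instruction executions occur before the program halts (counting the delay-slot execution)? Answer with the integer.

  step pc=0: xori  $3, $1, 5  regs=(0,15,7,10,3,9)
  step pc=1: or   $5, $4, $1  regs=(0,15,7,10,3,15)
  step pc=2: bne  $1, $3, L5  cond=T  regs=(0,15,7,10,3,15)
  step pc=3: slt  $3, $1, $2  regs=(0,15,7,0,3,15)
  step pc=5: sub  $2, $3, $2  regs=(0,15,65529,0,3,15)
  step pc=6: bne  $2, $3, L10  cond=T  regs=(0,15,65529,0,3,15)
  step pc=7: sub  $3, $1, $0  regs=(0,15,65529,15,3,15)
  step pc=10: or   $4, $2, $2  regs=(0,15,65529,15,65529,15)
  step pc=11: add  $2, $3, $3  regs=(0,15,30,15,65529,15)

9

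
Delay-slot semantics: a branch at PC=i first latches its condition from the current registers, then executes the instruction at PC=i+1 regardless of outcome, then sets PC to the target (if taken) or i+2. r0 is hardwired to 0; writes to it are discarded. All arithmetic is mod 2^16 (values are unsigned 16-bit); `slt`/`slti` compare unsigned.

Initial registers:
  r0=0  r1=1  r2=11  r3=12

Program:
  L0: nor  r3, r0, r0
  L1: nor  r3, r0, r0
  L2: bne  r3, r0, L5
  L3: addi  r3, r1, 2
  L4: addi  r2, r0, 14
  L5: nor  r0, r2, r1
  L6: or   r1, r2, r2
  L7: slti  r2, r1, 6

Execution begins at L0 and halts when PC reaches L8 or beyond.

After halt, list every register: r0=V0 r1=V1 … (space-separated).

[0] nor  r3, r0, r0  →  {r0:0, r1:1, r2:11, r3:65535}
[1] nor  r3, r0, r0  →  {r0:0, r1:1, r2:11, r3:65535}
[2] bne  r3, r0, L5  →  {r0:0, r1:1, r2:11, r3:65535}  ⟨branch taken⟩
[3] addi  r3, r1, 2  →  {r0:0, r1:1, r2:11, r3:3}
[5] nor  r0, r2, r1  →  {r0:0, r1:1, r2:11, r3:3}
[6] or   r1, r2, r2  →  {r0:0, r1:11, r2:11, r3:3}
[7] slti  r2, r1, 6  →  {r0:0, r1:11, r2:0, r3:3}

r0=0 r1=11 r2=0 r3=3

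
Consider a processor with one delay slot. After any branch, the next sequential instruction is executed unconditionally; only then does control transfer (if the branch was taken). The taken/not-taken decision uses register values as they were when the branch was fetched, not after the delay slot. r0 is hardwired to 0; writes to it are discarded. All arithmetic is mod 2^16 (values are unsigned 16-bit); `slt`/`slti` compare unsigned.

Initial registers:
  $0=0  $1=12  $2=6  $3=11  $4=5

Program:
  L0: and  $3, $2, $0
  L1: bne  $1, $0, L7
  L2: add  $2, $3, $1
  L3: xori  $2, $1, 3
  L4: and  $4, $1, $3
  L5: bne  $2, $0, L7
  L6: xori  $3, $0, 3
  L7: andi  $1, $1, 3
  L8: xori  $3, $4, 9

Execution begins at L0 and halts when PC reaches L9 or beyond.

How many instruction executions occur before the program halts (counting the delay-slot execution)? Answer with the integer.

5

#0 and  $3, $2, $0 ; 0/12/6/0/5
#1 bne  $1, $0, L7 ; 0/12/6/0/5 ; →target
#2 add  $2, $3, $1 ; 0/12/12/0/5
#7 andi  $1, $1, 3 ; 0/0/12/0/5
#8 xori  $3, $4, 9 ; 0/0/12/12/5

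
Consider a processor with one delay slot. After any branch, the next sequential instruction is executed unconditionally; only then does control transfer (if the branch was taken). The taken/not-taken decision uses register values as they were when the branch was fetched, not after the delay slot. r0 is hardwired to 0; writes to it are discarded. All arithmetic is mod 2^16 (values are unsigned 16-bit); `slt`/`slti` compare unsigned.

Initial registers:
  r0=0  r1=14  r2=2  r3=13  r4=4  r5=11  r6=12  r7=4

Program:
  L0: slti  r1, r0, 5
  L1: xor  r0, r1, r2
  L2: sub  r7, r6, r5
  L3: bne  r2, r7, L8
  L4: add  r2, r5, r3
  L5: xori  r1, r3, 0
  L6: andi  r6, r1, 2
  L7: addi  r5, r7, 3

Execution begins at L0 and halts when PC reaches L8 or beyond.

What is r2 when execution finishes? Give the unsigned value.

24

  step pc=0: slti  r1, r0, 5  regs=(0,1,2,13,4,11,12,4)
  step pc=1: xor  r0, r1, r2  regs=(0,1,2,13,4,11,12,4)
  step pc=2: sub  r7, r6, r5  regs=(0,1,2,13,4,11,12,1)
  step pc=3: bne  r2, r7, L8  cond=T  regs=(0,1,2,13,4,11,12,1)
  step pc=4: add  r2, r5, r3  regs=(0,1,24,13,4,11,12,1)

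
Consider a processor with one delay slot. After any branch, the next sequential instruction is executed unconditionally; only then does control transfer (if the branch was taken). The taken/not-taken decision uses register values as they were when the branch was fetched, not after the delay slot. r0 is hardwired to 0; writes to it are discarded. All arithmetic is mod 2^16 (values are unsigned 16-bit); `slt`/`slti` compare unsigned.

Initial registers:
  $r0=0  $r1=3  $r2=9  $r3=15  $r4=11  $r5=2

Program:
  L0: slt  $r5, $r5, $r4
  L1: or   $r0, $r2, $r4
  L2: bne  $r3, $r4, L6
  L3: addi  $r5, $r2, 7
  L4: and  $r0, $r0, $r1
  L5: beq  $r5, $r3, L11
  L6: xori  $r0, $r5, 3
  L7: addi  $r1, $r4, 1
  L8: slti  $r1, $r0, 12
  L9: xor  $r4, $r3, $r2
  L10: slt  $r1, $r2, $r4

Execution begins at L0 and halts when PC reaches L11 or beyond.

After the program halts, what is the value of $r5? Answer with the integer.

16

PC=0  slt  $r5, $r5, $r4     | $r0=0 $r1=3 $r2=9 $r3=15 $r4=11 $r5=1
PC=1  or   $r0, $r2, $r4     | $r0=0 $r1=3 $r2=9 $r3=15 $r4=11 $r5=1
PC=2  bne  $r3, $r4, L6      | $r0=0 $r1=3 $r2=9 $r3=15 $r4=11 $r5=1  [TAKEN]
PC=3  addi  $r5, $r2, 7      | $r0=0 $r1=3 $r2=9 $r3=15 $r4=11 $r5=16
PC=6  xori  $r0, $r5, 3      | $r0=0 $r1=3 $r2=9 $r3=15 $r4=11 $r5=16
PC=7  addi  $r1, $r4, 1      | $r0=0 $r1=12 $r2=9 $r3=15 $r4=11 $r5=16
PC=8  slti  $r1, $r0, 12     | $r0=0 $r1=1 $r2=9 $r3=15 $r4=11 $r5=16
PC=9  xor  $r4, $r3, $r2     | $r0=0 $r1=1 $r2=9 $r3=15 $r4=6 $r5=16
PC=10 slt  $r1, $r2, $r4     | $r0=0 $r1=0 $r2=9 $r3=15 $r4=6 $r5=16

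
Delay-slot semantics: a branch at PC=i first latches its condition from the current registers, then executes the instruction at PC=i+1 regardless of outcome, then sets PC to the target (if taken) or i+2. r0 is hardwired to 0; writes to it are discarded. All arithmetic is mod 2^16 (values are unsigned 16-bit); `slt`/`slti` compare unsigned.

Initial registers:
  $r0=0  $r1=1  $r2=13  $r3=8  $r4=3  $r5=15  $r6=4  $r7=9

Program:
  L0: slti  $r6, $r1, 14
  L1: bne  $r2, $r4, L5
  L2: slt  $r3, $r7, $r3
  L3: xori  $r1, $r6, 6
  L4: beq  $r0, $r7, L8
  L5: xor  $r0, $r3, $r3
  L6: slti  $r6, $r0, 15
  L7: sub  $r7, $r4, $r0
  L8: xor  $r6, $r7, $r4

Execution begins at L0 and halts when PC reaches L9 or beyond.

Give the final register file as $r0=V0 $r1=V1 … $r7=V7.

#0 slti  $r6, $r1, 14 ; 0/1/13/8/3/15/1/9
#1 bne  $r2, $r4, L5 ; 0/1/13/8/3/15/1/9 ; →target
#2 slt  $r3, $r7, $r3 ; 0/1/13/0/3/15/1/9
#5 xor  $r0, $r3, $r3 ; 0/1/13/0/3/15/1/9
#6 slti  $r6, $r0, 15 ; 0/1/13/0/3/15/1/9
#7 sub  $r7, $r4, $r0 ; 0/1/13/0/3/15/1/3
#8 xor  $r6, $r7, $r4 ; 0/1/13/0/3/15/0/3

$r0=0 $r1=1 $r2=13 $r3=0 $r4=3 $r5=15 $r6=0 $r7=3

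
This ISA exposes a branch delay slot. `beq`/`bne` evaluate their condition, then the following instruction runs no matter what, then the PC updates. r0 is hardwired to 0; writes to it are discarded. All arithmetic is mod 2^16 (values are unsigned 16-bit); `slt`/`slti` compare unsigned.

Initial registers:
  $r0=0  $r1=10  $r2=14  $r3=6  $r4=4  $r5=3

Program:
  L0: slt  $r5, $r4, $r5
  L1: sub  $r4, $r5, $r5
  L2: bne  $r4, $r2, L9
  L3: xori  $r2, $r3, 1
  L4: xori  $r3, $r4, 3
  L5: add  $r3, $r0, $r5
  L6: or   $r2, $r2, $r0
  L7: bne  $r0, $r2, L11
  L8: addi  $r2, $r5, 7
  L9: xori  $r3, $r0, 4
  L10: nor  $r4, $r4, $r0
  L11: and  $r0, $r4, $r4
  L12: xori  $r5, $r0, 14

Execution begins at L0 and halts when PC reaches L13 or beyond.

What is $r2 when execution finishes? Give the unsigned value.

#0 slt  $r5, $r4, $r5 ; 0/10/14/6/4/0
#1 sub  $r4, $r5, $r5 ; 0/10/14/6/0/0
#2 bne  $r4, $r2, L9 ; 0/10/14/6/0/0 ; →target
#3 xori  $r2, $r3, 1 ; 0/10/7/6/0/0
#9 xori  $r3, $r0, 4 ; 0/10/7/4/0/0
#10 nor  $r4, $r4, $r0 ; 0/10/7/4/65535/0
#11 and  $r0, $r4, $r4 ; 0/10/7/4/65535/0
#12 xori  $r5, $r0, 14 ; 0/10/7/4/65535/14

7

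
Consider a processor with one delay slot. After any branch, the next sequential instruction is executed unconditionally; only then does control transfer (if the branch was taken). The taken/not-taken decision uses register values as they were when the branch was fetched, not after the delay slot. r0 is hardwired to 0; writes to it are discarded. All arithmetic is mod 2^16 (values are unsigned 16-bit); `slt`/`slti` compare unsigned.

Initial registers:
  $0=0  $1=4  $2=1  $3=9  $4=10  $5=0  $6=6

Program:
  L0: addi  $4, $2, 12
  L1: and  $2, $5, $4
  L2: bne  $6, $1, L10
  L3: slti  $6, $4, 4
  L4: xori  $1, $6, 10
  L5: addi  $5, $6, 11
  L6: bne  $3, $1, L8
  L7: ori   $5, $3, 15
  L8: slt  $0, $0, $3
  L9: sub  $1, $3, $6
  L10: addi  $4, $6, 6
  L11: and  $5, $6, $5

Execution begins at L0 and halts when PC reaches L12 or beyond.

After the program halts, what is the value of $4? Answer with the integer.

6

PC=0  addi  $4, $2, 12       | $0=0 $1=4 $2=1 $3=9 $4=13 $5=0 $6=6
PC=1  and  $2, $5, $4        | $0=0 $1=4 $2=0 $3=9 $4=13 $5=0 $6=6
PC=2  bne  $6, $1, L10       | $0=0 $1=4 $2=0 $3=9 $4=13 $5=0 $6=6  [TAKEN]
PC=3  slti  $6, $4, 4        | $0=0 $1=4 $2=0 $3=9 $4=13 $5=0 $6=0
PC=10 addi  $4, $6, 6        | $0=0 $1=4 $2=0 $3=9 $4=6 $5=0 $6=0
PC=11 and  $5, $6, $5        | $0=0 $1=4 $2=0 $3=9 $4=6 $5=0 $6=0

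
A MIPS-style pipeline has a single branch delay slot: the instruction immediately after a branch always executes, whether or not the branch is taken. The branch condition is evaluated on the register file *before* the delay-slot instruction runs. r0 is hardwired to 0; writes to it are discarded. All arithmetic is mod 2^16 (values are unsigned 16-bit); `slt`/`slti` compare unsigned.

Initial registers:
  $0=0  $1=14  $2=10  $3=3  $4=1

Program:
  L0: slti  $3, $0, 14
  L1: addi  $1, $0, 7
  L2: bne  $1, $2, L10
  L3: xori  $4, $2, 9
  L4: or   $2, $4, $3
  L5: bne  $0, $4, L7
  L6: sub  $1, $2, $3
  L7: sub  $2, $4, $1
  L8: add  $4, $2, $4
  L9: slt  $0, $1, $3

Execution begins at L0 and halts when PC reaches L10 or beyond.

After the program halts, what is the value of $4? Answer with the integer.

3

  step pc=0: slti  $3, $0, 14  regs=(0,14,10,1,1)
  step pc=1: addi  $1, $0, 7  regs=(0,7,10,1,1)
  step pc=2: bne  $1, $2, L10  cond=T  regs=(0,7,10,1,1)
  step pc=3: xori  $4, $2, 9  regs=(0,7,10,1,3)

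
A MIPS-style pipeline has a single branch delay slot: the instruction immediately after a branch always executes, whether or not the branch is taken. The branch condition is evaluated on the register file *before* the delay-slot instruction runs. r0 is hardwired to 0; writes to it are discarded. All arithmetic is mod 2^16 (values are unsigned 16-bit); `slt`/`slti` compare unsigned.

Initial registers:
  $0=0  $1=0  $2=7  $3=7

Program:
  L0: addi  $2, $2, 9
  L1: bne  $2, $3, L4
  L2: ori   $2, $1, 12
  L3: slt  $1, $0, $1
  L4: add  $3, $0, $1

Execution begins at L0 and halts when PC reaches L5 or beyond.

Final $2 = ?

  step pc=0: addi  $2, $2, 9  regs=(0,0,16,7)
  step pc=1: bne  $2, $3, L4  cond=T  regs=(0,0,16,7)
  step pc=2: ori   $2, $1, 12  regs=(0,0,12,7)
  step pc=4: add  $3, $0, $1  regs=(0,0,12,0)

12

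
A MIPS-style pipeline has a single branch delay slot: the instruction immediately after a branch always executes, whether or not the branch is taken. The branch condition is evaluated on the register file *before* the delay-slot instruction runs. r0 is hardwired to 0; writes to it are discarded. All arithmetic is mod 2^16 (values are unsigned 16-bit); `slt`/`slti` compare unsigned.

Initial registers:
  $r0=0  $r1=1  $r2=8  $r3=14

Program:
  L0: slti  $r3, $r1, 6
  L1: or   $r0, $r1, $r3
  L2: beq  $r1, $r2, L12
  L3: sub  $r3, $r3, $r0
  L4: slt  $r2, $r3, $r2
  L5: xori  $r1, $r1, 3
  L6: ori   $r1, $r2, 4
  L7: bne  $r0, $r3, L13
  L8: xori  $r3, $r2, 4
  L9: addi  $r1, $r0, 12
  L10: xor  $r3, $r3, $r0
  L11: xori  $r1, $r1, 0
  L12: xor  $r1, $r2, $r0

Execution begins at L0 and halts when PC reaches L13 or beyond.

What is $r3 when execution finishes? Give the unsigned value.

5

  step pc=0: slti  $r3, $r1, 6  regs=(0,1,8,1)
  step pc=1: or   $r0, $r1, $r3  regs=(0,1,8,1)
  step pc=2: beq  $r1, $r2, L12  cond=F  regs=(0,1,8,1)
  step pc=3: sub  $r3, $r3, $r0  regs=(0,1,8,1)
  step pc=4: slt  $r2, $r3, $r2  regs=(0,1,1,1)
  step pc=5: xori  $r1, $r1, 3  regs=(0,2,1,1)
  step pc=6: ori   $r1, $r2, 4  regs=(0,5,1,1)
  step pc=7: bne  $r0, $r3, L13  cond=T  regs=(0,5,1,1)
  step pc=8: xori  $r3, $r2, 4  regs=(0,5,1,5)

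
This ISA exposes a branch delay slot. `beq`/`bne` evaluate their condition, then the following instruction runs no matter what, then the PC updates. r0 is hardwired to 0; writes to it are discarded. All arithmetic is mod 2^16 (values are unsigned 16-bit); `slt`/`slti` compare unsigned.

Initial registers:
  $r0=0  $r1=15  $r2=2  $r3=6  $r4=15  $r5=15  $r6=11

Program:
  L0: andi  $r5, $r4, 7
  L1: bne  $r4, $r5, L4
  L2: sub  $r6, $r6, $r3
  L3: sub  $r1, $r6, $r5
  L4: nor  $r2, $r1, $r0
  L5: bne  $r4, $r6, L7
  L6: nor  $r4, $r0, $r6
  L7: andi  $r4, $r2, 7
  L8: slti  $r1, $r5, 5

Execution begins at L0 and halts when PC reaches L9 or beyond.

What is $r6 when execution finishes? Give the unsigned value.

5

[0] andi  $r5, $r4, 7  →  {$r0:0, $r1:15, $r2:2, $r3:6, $r4:15, $r5:7, $r6:11}
[1] bne  $r4, $r5, L4  →  {$r0:0, $r1:15, $r2:2, $r3:6, $r4:15, $r5:7, $r6:11}  ⟨branch taken⟩
[2] sub  $r6, $r6, $r3  →  {$r0:0, $r1:15, $r2:2, $r3:6, $r4:15, $r5:7, $r6:5}
[4] nor  $r2, $r1, $r0  →  {$r0:0, $r1:15, $r2:65520, $r3:6, $r4:15, $r5:7, $r6:5}
[5] bne  $r4, $r6, L7  →  {$r0:0, $r1:15, $r2:65520, $r3:6, $r4:15, $r5:7, $r6:5}  ⟨branch taken⟩
[6] nor  $r4, $r0, $r6  →  {$r0:0, $r1:15, $r2:65520, $r3:6, $r4:65530, $r5:7, $r6:5}
[7] andi  $r4, $r2, 7  →  {$r0:0, $r1:15, $r2:65520, $r3:6, $r4:0, $r5:7, $r6:5}
[8] slti  $r1, $r5, 5  →  {$r0:0, $r1:0, $r2:65520, $r3:6, $r4:0, $r5:7, $r6:5}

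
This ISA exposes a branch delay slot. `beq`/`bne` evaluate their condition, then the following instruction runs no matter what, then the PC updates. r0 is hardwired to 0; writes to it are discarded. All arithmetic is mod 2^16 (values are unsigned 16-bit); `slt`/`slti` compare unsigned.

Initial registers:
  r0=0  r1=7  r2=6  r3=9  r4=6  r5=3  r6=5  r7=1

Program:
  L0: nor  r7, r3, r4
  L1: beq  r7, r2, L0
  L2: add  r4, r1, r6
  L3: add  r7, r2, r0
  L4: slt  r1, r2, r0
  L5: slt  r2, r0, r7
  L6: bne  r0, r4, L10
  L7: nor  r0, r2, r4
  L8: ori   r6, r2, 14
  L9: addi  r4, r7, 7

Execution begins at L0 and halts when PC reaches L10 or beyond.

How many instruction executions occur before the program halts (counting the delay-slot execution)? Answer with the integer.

8

[0] nor  r7, r3, r4  →  {r0:0, r1:7, r2:6, r3:9, r4:6, r5:3, r6:5, r7:65520}
[1] beq  r7, r2, L0  →  {r0:0, r1:7, r2:6, r3:9, r4:6, r5:3, r6:5, r7:65520}  ⟨branch fallthrough⟩
[2] add  r4, r1, r6  →  {r0:0, r1:7, r2:6, r3:9, r4:12, r5:3, r6:5, r7:65520}
[3] add  r7, r2, r0  →  {r0:0, r1:7, r2:6, r3:9, r4:12, r5:3, r6:5, r7:6}
[4] slt  r1, r2, r0  →  {r0:0, r1:0, r2:6, r3:9, r4:12, r5:3, r6:5, r7:6}
[5] slt  r2, r0, r7  →  {r0:0, r1:0, r2:1, r3:9, r4:12, r5:3, r6:5, r7:6}
[6] bne  r0, r4, L10  →  {r0:0, r1:0, r2:1, r3:9, r4:12, r5:3, r6:5, r7:6}  ⟨branch taken⟩
[7] nor  r0, r2, r4  →  {r0:0, r1:0, r2:1, r3:9, r4:12, r5:3, r6:5, r7:6}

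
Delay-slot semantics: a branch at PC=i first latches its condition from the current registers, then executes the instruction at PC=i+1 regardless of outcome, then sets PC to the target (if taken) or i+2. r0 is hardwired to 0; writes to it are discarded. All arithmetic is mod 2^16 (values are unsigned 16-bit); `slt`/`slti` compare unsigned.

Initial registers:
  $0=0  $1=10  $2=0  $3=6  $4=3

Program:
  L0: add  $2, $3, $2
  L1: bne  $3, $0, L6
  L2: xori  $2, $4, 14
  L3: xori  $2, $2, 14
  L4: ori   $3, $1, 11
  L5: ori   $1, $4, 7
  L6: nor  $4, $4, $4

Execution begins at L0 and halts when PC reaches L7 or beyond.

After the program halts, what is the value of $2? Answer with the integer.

13

  step pc=0: add  $2, $3, $2  regs=(0,10,6,6,3)
  step pc=1: bne  $3, $0, L6  cond=T  regs=(0,10,6,6,3)
  step pc=2: xori  $2, $4, 14  regs=(0,10,13,6,3)
  step pc=6: nor  $4, $4, $4  regs=(0,10,13,6,65532)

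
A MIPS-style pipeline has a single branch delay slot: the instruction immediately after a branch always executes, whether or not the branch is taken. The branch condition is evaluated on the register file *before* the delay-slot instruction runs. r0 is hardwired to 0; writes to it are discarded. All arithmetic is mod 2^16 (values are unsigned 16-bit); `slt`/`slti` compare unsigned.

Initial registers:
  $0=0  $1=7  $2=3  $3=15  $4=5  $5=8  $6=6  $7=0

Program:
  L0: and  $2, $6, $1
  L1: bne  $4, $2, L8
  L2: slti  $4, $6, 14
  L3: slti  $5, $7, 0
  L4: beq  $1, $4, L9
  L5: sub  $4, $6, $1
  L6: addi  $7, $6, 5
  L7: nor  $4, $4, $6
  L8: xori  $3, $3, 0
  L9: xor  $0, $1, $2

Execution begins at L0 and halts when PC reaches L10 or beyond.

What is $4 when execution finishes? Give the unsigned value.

1

  step pc=0: and  $2, $6, $1  regs=(0,7,6,15,5,8,6,0)
  step pc=1: bne  $4, $2, L8  cond=T  regs=(0,7,6,15,5,8,6,0)
  step pc=2: slti  $4, $6, 14  regs=(0,7,6,15,1,8,6,0)
  step pc=8: xori  $3, $3, 0  regs=(0,7,6,15,1,8,6,0)
  step pc=9: xor  $0, $1, $2  regs=(0,7,6,15,1,8,6,0)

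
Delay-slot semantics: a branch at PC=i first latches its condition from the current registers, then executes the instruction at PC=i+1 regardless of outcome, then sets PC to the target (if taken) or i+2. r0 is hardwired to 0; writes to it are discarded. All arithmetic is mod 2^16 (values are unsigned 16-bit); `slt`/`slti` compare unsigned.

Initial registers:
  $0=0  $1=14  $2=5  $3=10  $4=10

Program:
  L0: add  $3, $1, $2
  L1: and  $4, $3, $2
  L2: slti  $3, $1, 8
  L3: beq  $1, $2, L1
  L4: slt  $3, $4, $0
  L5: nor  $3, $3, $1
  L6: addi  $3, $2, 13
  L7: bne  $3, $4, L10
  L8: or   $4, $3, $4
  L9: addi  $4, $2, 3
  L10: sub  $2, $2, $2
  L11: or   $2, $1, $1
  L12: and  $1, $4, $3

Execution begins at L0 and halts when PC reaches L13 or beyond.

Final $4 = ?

19

[0] add  $3, $1, $2  →  {$0:0, $1:14, $2:5, $3:19, $4:10}
[1] and  $4, $3, $2  →  {$0:0, $1:14, $2:5, $3:19, $4:1}
[2] slti  $3, $1, 8  →  {$0:0, $1:14, $2:5, $3:0, $4:1}
[3] beq  $1, $2, L1  →  {$0:0, $1:14, $2:5, $3:0, $4:1}  ⟨branch fallthrough⟩
[4] slt  $3, $4, $0  →  {$0:0, $1:14, $2:5, $3:0, $4:1}
[5] nor  $3, $3, $1  →  {$0:0, $1:14, $2:5, $3:65521, $4:1}
[6] addi  $3, $2, 13  →  {$0:0, $1:14, $2:5, $3:18, $4:1}
[7] bne  $3, $4, L10  →  {$0:0, $1:14, $2:5, $3:18, $4:1}  ⟨branch taken⟩
[8] or   $4, $3, $4  →  {$0:0, $1:14, $2:5, $3:18, $4:19}
[10] sub  $2, $2, $2  →  {$0:0, $1:14, $2:0, $3:18, $4:19}
[11] or   $2, $1, $1  →  {$0:0, $1:14, $2:14, $3:18, $4:19}
[12] and  $1, $4, $3  →  {$0:0, $1:18, $2:14, $3:18, $4:19}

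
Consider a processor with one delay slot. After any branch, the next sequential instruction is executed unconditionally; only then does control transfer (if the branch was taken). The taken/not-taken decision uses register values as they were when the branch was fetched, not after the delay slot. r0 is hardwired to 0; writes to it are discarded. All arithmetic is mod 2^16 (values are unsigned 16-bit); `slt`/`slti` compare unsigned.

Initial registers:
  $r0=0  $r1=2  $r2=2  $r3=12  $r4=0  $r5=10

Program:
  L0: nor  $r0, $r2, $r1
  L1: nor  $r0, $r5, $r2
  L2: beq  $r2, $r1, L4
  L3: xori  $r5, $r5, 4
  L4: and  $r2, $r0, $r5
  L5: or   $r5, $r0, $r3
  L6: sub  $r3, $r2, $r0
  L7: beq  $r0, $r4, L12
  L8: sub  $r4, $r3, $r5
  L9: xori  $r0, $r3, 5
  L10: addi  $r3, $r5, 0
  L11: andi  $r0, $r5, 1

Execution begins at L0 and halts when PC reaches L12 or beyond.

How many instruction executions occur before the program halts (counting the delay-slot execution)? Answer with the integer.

  step pc=0: nor  $r0, $r2, $r1  regs=(0,2,2,12,0,10)
  step pc=1: nor  $r0, $r5, $r2  regs=(0,2,2,12,0,10)
  step pc=2: beq  $r2, $r1, L4  cond=T  regs=(0,2,2,12,0,10)
  step pc=3: xori  $r5, $r5, 4  regs=(0,2,2,12,0,14)
  step pc=4: and  $r2, $r0, $r5  regs=(0,2,0,12,0,14)
  step pc=5: or   $r5, $r0, $r3  regs=(0,2,0,12,0,12)
  step pc=6: sub  $r3, $r2, $r0  regs=(0,2,0,0,0,12)
  step pc=7: beq  $r0, $r4, L12  cond=T  regs=(0,2,0,0,0,12)
  step pc=8: sub  $r4, $r3, $r5  regs=(0,2,0,0,65524,12)

9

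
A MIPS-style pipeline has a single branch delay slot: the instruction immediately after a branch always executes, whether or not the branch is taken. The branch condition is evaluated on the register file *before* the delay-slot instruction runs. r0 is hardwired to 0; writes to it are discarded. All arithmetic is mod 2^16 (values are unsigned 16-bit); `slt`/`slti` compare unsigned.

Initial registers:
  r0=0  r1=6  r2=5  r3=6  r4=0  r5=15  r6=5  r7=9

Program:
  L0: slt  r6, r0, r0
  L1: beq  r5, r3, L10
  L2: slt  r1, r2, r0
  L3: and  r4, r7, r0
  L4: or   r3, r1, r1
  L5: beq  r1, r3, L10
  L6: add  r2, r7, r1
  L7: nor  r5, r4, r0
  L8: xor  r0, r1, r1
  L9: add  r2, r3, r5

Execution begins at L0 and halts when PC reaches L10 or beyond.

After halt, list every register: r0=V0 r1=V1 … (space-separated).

r0=0 r1=0 r2=9 r3=0 r4=0 r5=15 r6=0 r7=9

PC=0  slt  r6, r0, r0        | r0=0 r1=6 r2=5 r3=6 r4=0 r5=15 r6=0 r7=9
PC=1  beq  r5, r3, L10       | r0=0 r1=6 r2=5 r3=6 r4=0 r5=15 r6=0 r7=9  [not taken]
PC=2  slt  r1, r2, r0        | r0=0 r1=0 r2=5 r3=6 r4=0 r5=15 r6=0 r7=9
PC=3  and  r4, r7, r0        | r0=0 r1=0 r2=5 r3=6 r4=0 r5=15 r6=0 r7=9
PC=4  or   r3, r1, r1        | r0=0 r1=0 r2=5 r3=0 r4=0 r5=15 r6=0 r7=9
PC=5  beq  r1, r3, L10       | r0=0 r1=0 r2=5 r3=0 r4=0 r5=15 r6=0 r7=9  [TAKEN]
PC=6  add  r2, r7, r1        | r0=0 r1=0 r2=9 r3=0 r4=0 r5=15 r6=0 r7=9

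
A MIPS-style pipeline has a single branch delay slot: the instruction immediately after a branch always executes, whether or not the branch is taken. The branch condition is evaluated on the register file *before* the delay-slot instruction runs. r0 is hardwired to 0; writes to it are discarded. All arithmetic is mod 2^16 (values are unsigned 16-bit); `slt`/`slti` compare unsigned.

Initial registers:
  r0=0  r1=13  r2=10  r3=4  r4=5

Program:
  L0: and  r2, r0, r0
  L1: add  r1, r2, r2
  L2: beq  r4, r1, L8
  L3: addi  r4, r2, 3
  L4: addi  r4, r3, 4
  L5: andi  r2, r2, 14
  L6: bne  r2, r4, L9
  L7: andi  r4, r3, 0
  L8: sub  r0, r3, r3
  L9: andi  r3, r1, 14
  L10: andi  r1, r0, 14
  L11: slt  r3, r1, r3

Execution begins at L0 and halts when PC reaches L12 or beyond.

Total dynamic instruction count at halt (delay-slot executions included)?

11

PC=0  and  r2, r0, r0        | r0=0 r1=13 r2=0 r3=4 r4=5
PC=1  add  r1, r2, r2        | r0=0 r1=0 r2=0 r3=4 r4=5
PC=2  beq  r4, r1, L8        | r0=0 r1=0 r2=0 r3=4 r4=5  [not taken]
PC=3  addi  r4, r2, 3        | r0=0 r1=0 r2=0 r3=4 r4=3
PC=4  addi  r4, r3, 4        | r0=0 r1=0 r2=0 r3=4 r4=8
PC=5  andi  r2, r2, 14       | r0=0 r1=0 r2=0 r3=4 r4=8
PC=6  bne  r2, r4, L9        | r0=0 r1=0 r2=0 r3=4 r4=8  [TAKEN]
PC=7  andi  r4, r3, 0        | r0=0 r1=0 r2=0 r3=4 r4=0
PC=9  andi  r3, r1, 14       | r0=0 r1=0 r2=0 r3=0 r4=0
PC=10 andi  r1, r0, 14       | r0=0 r1=0 r2=0 r3=0 r4=0
PC=11 slt  r3, r1, r3        | r0=0 r1=0 r2=0 r3=0 r4=0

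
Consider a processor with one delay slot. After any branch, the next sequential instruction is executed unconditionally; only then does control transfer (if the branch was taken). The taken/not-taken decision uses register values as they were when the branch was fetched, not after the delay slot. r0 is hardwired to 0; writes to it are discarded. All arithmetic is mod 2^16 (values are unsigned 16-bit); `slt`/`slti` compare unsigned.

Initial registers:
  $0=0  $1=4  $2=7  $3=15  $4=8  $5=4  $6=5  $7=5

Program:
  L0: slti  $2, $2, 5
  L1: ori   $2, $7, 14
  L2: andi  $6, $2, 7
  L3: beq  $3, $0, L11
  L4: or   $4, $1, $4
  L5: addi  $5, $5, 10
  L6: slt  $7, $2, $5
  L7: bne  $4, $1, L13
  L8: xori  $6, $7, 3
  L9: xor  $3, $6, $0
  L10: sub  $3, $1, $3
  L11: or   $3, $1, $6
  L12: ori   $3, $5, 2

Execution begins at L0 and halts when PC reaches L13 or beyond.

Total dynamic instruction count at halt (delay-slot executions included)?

9

  step pc=0: slti  $2, $2, 5  regs=(0,4,0,15,8,4,5,5)
  step pc=1: ori   $2, $7, 14  regs=(0,4,15,15,8,4,5,5)
  step pc=2: andi  $6, $2, 7  regs=(0,4,15,15,8,4,7,5)
  step pc=3: beq  $3, $0, L11  cond=F  regs=(0,4,15,15,8,4,7,5)
  step pc=4: or   $4, $1, $4  regs=(0,4,15,15,12,4,7,5)
  step pc=5: addi  $5, $5, 10  regs=(0,4,15,15,12,14,7,5)
  step pc=6: slt  $7, $2, $5  regs=(0,4,15,15,12,14,7,0)
  step pc=7: bne  $4, $1, L13  cond=T  regs=(0,4,15,15,12,14,7,0)
  step pc=8: xori  $6, $7, 3  regs=(0,4,15,15,12,14,3,0)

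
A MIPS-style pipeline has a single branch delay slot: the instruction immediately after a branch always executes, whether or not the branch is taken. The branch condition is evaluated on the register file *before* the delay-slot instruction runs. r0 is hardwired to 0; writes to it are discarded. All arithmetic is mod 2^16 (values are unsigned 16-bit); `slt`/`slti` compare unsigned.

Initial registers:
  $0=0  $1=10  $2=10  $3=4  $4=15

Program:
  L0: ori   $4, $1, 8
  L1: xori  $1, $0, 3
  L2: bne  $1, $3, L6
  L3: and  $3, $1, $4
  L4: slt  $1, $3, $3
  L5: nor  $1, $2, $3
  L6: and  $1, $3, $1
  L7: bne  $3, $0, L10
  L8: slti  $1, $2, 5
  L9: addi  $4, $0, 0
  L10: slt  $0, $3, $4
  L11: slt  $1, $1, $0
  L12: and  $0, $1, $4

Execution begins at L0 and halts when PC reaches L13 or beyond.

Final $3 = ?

PC=0  ori   $4, $1, 8        | $0=0 $1=10 $2=10 $3=4 $4=10
PC=1  xori  $1, $0, 3        | $0=0 $1=3 $2=10 $3=4 $4=10
PC=2  bne  $1, $3, L6        | $0=0 $1=3 $2=10 $3=4 $4=10  [TAKEN]
PC=3  and  $3, $1, $4        | $0=0 $1=3 $2=10 $3=2 $4=10
PC=6  and  $1, $3, $1        | $0=0 $1=2 $2=10 $3=2 $4=10
PC=7  bne  $3, $0, L10       | $0=0 $1=2 $2=10 $3=2 $4=10  [TAKEN]
PC=8  slti  $1, $2, 5        | $0=0 $1=0 $2=10 $3=2 $4=10
PC=10 slt  $0, $3, $4        | $0=0 $1=0 $2=10 $3=2 $4=10
PC=11 slt  $1, $1, $0        | $0=0 $1=0 $2=10 $3=2 $4=10
PC=12 and  $0, $1, $4        | $0=0 $1=0 $2=10 $3=2 $4=10

2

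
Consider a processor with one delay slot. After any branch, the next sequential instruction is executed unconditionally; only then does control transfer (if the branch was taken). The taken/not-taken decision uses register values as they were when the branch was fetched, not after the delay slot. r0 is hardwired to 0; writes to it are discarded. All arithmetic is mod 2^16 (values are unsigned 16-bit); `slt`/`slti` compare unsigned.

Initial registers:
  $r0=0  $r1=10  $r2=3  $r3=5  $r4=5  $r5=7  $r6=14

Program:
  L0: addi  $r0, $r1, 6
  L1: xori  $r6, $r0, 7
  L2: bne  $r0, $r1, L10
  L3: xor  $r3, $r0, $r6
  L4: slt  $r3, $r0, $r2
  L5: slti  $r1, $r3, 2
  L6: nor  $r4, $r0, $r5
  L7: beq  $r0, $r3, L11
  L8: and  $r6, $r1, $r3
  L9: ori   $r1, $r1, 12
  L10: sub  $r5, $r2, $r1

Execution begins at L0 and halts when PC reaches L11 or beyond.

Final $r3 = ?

7

#0 addi  $r0, $r1, 6 ; 0/10/3/5/5/7/14
#1 xori  $r6, $r0, 7 ; 0/10/3/5/5/7/7
#2 bne  $r0, $r1, L10 ; 0/10/3/5/5/7/7 ; →target
#3 xor  $r3, $r0, $r6 ; 0/10/3/7/5/7/7
#10 sub  $r5, $r2, $r1 ; 0/10/3/7/5/65529/7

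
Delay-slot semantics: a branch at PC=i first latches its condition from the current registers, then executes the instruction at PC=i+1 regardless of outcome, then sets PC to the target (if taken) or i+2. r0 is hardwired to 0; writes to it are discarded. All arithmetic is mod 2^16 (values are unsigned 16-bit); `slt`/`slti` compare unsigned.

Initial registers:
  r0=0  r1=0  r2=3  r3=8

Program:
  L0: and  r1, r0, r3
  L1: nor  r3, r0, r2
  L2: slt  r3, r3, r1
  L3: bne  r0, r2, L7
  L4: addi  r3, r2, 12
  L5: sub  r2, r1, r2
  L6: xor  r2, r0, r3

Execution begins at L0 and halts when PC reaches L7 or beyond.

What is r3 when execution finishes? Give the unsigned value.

[0] and  r1, r0, r3  →  {r0:0, r1:0, r2:3, r3:8}
[1] nor  r3, r0, r2  →  {r0:0, r1:0, r2:3, r3:65532}
[2] slt  r3, r3, r1  →  {r0:0, r1:0, r2:3, r3:0}
[3] bne  r0, r2, L7  →  {r0:0, r1:0, r2:3, r3:0}  ⟨branch taken⟩
[4] addi  r3, r2, 12  →  {r0:0, r1:0, r2:3, r3:15}

15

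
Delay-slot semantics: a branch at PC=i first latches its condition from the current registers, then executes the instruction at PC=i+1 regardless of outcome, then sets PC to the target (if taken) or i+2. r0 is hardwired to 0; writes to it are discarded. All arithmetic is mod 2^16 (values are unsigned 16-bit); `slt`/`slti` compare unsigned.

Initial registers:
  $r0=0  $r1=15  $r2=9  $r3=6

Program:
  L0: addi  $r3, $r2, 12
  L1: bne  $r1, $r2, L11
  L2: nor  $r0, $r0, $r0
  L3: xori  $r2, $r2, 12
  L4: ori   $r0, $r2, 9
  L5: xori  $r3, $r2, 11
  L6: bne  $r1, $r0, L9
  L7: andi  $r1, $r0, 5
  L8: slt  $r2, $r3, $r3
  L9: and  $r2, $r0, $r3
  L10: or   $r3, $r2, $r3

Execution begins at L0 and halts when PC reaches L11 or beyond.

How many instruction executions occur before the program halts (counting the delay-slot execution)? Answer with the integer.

3

[0] addi  $r3, $r2, 12  →  {$r0:0, $r1:15, $r2:9, $r3:21}
[1] bne  $r1, $r2, L11  →  {$r0:0, $r1:15, $r2:9, $r3:21}  ⟨branch taken⟩
[2] nor  $r0, $r0, $r0  →  {$r0:0, $r1:15, $r2:9, $r3:21}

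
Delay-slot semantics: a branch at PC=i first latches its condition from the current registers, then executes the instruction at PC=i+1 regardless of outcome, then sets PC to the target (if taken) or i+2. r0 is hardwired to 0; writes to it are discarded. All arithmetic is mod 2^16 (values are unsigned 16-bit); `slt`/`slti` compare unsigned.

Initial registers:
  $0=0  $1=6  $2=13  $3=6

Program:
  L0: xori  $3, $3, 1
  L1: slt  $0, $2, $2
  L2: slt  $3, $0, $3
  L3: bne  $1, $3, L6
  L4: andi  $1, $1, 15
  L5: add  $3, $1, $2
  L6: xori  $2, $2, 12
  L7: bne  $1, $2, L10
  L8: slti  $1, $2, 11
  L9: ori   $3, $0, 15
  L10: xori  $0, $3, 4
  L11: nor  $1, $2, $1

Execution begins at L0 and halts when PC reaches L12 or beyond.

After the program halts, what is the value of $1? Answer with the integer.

65534

[0] xori  $3, $3, 1  →  {$0:0, $1:6, $2:13, $3:7}
[1] slt  $0, $2, $2  →  {$0:0, $1:6, $2:13, $3:7}
[2] slt  $3, $0, $3  →  {$0:0, $1:6, $2:13, $3:1}
[3] bne  $1, $3, L6  →  {$0:0, $1:6, $2:13, $3:1}  ⟨branch taken⟩
[4] andi  $1, $1, 15  →  {$0:0, $1:6, $2:13, $3:1}
[6] xori  $2, $2, 12  →  {$0:0, $1:6, $2:1, $3:1}
[7] bne  $1, $2, L10  →  {$0:0, $1:6, $2:1, $3:1}  ⟨branch taken⟩
[8] slti  $1, $2, 11  →  {$0:0, $1:1, $2:1, $3:1}
[10] xori  $0, $3, 4  →  {$0:0, $1:1, $2:1, $3:1}
[11] nor  $1, $2, $1  →  {$0:0, $1:65534, $2:1, $3:1}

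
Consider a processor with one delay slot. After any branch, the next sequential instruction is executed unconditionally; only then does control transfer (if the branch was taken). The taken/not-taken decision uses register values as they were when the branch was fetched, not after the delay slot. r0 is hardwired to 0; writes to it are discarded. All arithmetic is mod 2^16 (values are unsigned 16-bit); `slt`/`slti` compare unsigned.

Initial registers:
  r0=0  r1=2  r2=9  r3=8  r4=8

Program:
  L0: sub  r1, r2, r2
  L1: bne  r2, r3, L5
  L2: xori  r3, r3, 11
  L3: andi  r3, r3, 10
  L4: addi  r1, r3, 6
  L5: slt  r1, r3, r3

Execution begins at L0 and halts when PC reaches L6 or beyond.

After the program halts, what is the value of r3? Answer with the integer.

3

[0] sub  r1, r2, r2  →  {r0:0, r1:0, r2:9, r3:8, r4:8}
[1] bne  r2, r3, L5  →  {r0:0, r1:0, r2:9, r3:8, r4:8}  ⟨branch taken⟩
[2] xori  r3, r3, 11  →  {r0:0, r1:0, r2:9, r3:3, r4:8}
[5] slt  r1, r3, r3  →  {r0:0, r1:0, r2:9, r3:3, r4:8}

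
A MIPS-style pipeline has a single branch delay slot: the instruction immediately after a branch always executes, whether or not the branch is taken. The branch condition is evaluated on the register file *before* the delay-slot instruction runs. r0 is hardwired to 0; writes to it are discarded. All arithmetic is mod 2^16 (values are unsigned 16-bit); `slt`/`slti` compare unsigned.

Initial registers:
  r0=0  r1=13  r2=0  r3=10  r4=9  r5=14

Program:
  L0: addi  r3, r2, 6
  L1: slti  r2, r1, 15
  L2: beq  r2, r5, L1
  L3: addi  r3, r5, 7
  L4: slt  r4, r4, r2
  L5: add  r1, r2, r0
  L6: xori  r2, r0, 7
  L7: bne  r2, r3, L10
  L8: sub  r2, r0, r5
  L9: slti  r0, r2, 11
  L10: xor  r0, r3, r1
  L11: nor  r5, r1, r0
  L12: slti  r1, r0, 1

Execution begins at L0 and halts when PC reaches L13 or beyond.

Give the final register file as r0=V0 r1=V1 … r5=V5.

r0=0 r1=1 r2=65522 r3=21 r4=0 r5=65534

  step pc=0: addi  r3, r2, 6  regs=(0,13,0,6,9,14)
  step pc=1: slti  r2, r1, 15  regs=(0,13,1,6,9,14)
  step pc=2: beq  r2, r5, L1  cond=F  regs=(0,13,1,6,9,14)
  step pc=3: addi  r3, r5, 7  regs=(0,13,1,21,9,14)
  step pc=4: slt  r4, r4, r2  regs=(0,13,1,21,0,14)
  step pc=5: add  r1, r2, r0  regs=(0,1,1,21,0,14)
  step pc=6: xori  r2, r0, 7  regs=(0,1,7,21,0,14)
  step pc=7: bne  r2, r3, L10  cond=T  regs=(0,1,7,21,0,14)
  step pc=8: sub  r2, r0, r5  regs=(0,1,65522,21,0,14)
  step pc=10: xor  r0, r3, r1  regs=(0,1,65522,21,0,14)
  step pc=11: nor  r5, r1, r0  regs=(0,1,65522,21,0,65534)
  step pc=12: slti  r1, r0, 1  regs=(0,1,65522,21,0,65534)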